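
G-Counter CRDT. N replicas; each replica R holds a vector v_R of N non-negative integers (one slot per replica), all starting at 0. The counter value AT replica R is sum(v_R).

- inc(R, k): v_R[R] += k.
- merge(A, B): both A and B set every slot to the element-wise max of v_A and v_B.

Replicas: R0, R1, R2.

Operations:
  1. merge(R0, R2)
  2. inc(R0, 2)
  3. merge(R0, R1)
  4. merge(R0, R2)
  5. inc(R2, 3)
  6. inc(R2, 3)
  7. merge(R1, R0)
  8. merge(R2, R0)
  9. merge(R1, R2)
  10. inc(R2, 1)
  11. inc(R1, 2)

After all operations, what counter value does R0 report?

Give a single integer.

Answer: 8

Derivation:
Op 1: merge R0<->R2 -> R0=(0,0,0) R2=(0,0,0)
Op 2: inc R0 by 2 -> R0=(2,0,0) value=2
Op 3: merge R0<->R1 -> R0=(2,0,0) R1=(2,0,0)
Op 4: merge R0<->R2 -> R0=(2,0,0) R2=(2,0,0)
Op 5: inc R2 by 3 -> R2=(2,0,3) value=5
Op 6: inc R2 by 3 -> R2=(2,0,6) value=8
Op 7: merge R1<->R0 -> R1=(2,0,0) R0=(2,0,0)
Op 8: merge R2<->R0 -> R2=(2,0,6) R0=(2,0,6)
Op 9: merge R1<->R2 -> R1=(2,0,6) R2=(2,0,6)
Op 10: inc R2 by 1 -> R2=(2,0,7) value=9
Op 11: inc R1 by 2 -> R1=(2,2,6) value=10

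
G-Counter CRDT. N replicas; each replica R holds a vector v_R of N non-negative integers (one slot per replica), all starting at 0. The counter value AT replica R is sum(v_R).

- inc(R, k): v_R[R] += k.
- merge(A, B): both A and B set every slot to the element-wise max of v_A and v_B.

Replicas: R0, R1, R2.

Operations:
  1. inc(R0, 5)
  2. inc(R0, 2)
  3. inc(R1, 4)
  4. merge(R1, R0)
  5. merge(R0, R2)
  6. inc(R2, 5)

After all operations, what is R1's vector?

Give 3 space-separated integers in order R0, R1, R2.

Answer: 7 4 0

Derivation:
Op 1: inc R0 by 5 -> R0=(5,0,0) value=5
Op 2: inc R0 by 2 -> R0=(7,0,0) value=7
Op 3: inc R1 by 4 -> R1=(0,4,0) value=4
Op 4: merge R1<->R0 -> R1=(7,4,0) R0=(7,4,0)
Op 5: merge R0<->R2 -> R0=(7,4,0) R2=(7,4,0)
Op 6: inc R2 by 5 -> R2=(7,4,5) value=16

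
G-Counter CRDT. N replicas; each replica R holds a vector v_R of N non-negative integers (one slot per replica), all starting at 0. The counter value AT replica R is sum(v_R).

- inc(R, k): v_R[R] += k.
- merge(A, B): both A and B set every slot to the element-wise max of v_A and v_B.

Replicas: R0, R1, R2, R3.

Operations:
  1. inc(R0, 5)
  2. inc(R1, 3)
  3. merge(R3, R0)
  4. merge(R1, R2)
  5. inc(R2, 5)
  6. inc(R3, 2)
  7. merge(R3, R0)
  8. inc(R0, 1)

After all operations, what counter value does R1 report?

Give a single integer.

Op 1: inc R0 by 5 -> R0=(5,0,0,0) value=5
Op 2: inc R1 by 3 -> R1=(0,3,0,0) value=3
Op 3: merge R3<->R0 -> R3=(5,0,0,0) R0=(5,0,0,0)
Op 4: merge R1<->R2 -> R1=(0,3,0,0) R2=(0,3,0,0)
Op 5: inc R2 by 5 -> R2=(0,3,5,0) value=8
Op 6: inc R3 by 2 -> R3=(5,0,0,2) value=7
Op 7: merge R3<->R0 -> R3=(5,0,0,2) R0=(5,0,0,2)
Op 8: inc R0 by 1 -> R0=(6,0,0,2) value=8

Answer: 3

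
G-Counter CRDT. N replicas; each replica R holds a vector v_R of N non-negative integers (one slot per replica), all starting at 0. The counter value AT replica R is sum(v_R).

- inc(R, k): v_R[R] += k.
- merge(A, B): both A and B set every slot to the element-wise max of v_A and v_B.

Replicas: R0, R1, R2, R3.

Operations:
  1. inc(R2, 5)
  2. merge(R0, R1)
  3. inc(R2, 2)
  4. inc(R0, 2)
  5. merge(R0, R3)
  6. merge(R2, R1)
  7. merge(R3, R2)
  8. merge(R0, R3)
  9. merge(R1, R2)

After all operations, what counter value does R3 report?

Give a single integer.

Answer: 9

Derivation:
Op 1: inc R2 by 5 -> R2=(0,0,5,0) value=5
Op 2: merge R0<->R1 -> R0=(0,0,0,0) R1=(0,0,0,0)
Op 3: inc R2 by 2 -> R2=(0,0,7,0) value=7
Op 4: inc R0 by 2 -> R0=(2,0,0,0) value=2
Op 5: merge R0<->R3 -> R0=(2,0,0,0) R3=(2,0,0,0)
Op 6: merge R2<->R1 -> R2=(0,0,7,0) R1=(0,0,7,0)
Op 7: merge R3<->R2 -> R3=(2,0,7,0) R2=(2,0,7,0)
Op 8: merge R0<->R3 -> R0=(2,0,7,0) R3=(2,0,7,0)
Op 9: merge R1<->R2 -> R1=(2,0,7,0) R2=(2,0,7,0)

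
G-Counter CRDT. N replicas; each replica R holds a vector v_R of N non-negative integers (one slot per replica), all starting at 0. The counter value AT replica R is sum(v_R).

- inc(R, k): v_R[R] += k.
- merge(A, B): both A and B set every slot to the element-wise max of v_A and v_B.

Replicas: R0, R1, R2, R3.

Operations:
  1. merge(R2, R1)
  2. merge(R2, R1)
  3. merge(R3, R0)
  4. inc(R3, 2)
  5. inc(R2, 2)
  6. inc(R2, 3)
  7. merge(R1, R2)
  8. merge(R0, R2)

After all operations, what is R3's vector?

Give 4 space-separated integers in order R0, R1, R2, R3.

Answer: 0 0 0 2

Derivation:
Op 1: merge R2<->R1 -> R2=(0,0,0,0) R1=(0,0,0,0)
Op 2: merge R2<->R1 -> R2=(0,0,0,0) R1=(0,0,0,0)
Op 3: merge R3<->R0 -> R3=(0,0,0,0) R0=(0,0,0,0)
Op 4: inc R3 by 2 -> R3=(0,0,0,2) value=2
Op 5: inc R2 by 2 -> R2=(0,0,2,0) value=2
Op 6: inc R2 by 3 -> R2=(0,0,5,0) value=5
Op 7: merge R1<->R2 -> R1=(0,0,5,0) R2=(0,0,5,0)
Op 8: merge R0<->R2 -> R0=(0,0,5,0) R2=(0,0,5,0)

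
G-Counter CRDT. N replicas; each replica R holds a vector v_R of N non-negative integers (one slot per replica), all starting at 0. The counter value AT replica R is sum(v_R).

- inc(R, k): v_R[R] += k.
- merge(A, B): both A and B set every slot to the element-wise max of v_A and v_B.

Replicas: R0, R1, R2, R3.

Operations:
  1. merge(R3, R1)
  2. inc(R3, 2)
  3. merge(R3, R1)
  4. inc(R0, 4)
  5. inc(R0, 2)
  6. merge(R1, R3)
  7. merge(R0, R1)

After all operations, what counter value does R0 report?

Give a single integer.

Op 1: merge R3<->R1 -> R3=(0,0,0,0) R1=(0,0,0,0)
Op 2: inc R3 by 2 -> R3=(0,0,0,2) value=2
Op 3: merge R3<->R1 -> R3=(0,0,0,2) R1=(0,0,0,2)
Op 4: inc R0 by 4 -> R0=(4,0,0,0) value=4
Op 5: inc R0 by 2 -> R0=(6,0,0,0) value=6
Op 6: merge R1<->R3 -> R1=(0,0,0,2) R3=(0,0,0,2)
Op 7: merge R0<->R1 -> R0=(6,0,0,2) R1=(6,0,0,2)

Answer: 8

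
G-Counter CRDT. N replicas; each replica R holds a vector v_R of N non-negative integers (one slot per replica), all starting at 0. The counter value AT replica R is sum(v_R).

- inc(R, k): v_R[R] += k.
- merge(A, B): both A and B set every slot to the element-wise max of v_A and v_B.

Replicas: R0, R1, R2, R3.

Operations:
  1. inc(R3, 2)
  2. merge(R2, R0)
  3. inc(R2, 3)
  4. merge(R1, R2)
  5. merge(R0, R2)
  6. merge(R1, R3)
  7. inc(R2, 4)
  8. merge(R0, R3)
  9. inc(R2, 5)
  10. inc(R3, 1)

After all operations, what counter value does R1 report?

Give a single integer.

Answer: 5

Derivation:
Op 1: inc R3 by 2 -> R3=(0,0,0,2) value=2
Op 2: merge R2<->R0 -> R2=(0,0,0,0) R0=(0,0,0,0)
Op 3: inc R2 by 3 -> R2=(0,0,3,0) value=3
Op 4: merge R1<->R2 -> R1=(0,0,3,0) R2=(0,0,3,0)
Op 5: merge R0<->R2 -> R0=(0,0,3,0) R2=(0,0,3,0)
Op 6: merge R1<->R3 -> R1=(0,0,3,2) R3=(0,0,3,2)
Op 7: inc R2 by 4 -> R2=(0,0,7,0) value=7
Op 8: merge R0<->R3 -> R0=(0,0,3,2) R3=(0,0,3,2)
Op 9: inc R2 by 5 -> R2=(0,0,12,0) value=12
Op 10: inc R3 by 1 -> R3=(0,0,3,3) value=6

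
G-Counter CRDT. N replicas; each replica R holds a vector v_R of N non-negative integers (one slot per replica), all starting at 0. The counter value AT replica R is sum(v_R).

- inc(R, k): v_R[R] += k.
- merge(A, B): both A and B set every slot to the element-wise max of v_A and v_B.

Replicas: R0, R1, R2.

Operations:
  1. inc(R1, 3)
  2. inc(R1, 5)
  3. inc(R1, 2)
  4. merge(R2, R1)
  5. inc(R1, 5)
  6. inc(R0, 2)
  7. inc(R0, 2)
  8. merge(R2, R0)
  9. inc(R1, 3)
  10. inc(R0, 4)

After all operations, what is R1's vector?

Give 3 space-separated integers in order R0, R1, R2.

Answer: 0 18 0

Derivation:
Op 1: inc R1 by 3 -> R1=(0,3,0) value=3
Op 2: inc R1 by 5 -> R1=(0,8,0) value=8
Op 3: inc R1 by 2 -> R1=(0,10,0) value=10
Op 4: merge R2<->R1 -> R2=(0,10,0) R1=(0,10,0)
Op 5: inc R1 by 5 -> R1=(0,15,0) value=15
Op 6: inc R0 by 2 -> R0=(2,0,0) value=2
Op 7: inc R0 by 2 -> R0=(4,0,0) value=4
Op 8: merge R2<->R0 -> R2=(4,10,0) R0=(4,10,0)
Op 9: inc R1 by 3 -> R1=(0,18,0) value=18
Op 10: inc R0 by 4 -> R0=(8,10,0) value=18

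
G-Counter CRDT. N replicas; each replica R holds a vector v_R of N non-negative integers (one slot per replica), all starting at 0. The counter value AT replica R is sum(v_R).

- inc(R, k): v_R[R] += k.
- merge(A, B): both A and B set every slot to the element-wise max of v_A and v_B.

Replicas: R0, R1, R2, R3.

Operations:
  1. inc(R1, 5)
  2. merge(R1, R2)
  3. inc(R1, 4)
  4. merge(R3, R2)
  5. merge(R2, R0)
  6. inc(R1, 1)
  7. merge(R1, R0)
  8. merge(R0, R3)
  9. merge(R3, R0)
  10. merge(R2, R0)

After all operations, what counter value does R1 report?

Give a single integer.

Answer: 10

Derivation:
Op 1: inc R1 by 5 -> R1=(0,5,0,0) value=5
Op 2: merge R1<->R2 -> R1=(0,5,0,0) R2=(0,5,0,0)
Op 3: inc R1 by 4 -> R1=(0,9,0,0) value=9
Op 4: merge R3<->R2 -> R3=(0,5,0,0) R2=(0,5,0,0)
Op 5: merge R2<->R0 -> R2=(0,5,0,0) R0=(0,5,0,0)
Op 6: inc R1 by 1 -> R1=(0,10,0,0) value=10
Op 7: merge R1<->R0 -> R1=(0,10,0,0) R0=(0,10,0,0)
Op 8: merge R0<->R3 -> R0=(0,10,0,0) R3=(0,10,0,0)
Op 9: merge R3<->R0 -> R3=(0,10,0,0) R0=(0,10,0,0)
Op 10: merge R2<->R0 -> R2=(0,10,0,0) R0=(0,10,0,0)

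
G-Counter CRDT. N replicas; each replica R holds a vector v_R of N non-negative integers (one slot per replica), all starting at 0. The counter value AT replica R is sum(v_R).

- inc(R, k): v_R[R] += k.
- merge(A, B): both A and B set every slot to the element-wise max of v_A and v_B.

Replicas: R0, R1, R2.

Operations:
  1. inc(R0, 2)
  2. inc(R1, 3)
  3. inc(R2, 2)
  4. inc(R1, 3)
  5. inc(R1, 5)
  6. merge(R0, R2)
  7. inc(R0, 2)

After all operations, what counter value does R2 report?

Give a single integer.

Op 1: inc R0 by 2 -> R0=(2,0,0) value=2
Op 2: inc R1 by 3 -> R1=(0,3,0) value=3
Op 3: inc R2 by 2 -> R2=(0,0,2) value=2
Op 4: inc R1 by 3 -> R1=(0,6,0) value=6
Op 5: inc R1 by 5 -> R1=(0,11,0) value=11
Op 6: merge R0<->R2 -> R0=(2,0,2) R2=(2,0,2)
Op 7: inc R0 by 2 -> R0=(4,0,2) value=6

Answer: 4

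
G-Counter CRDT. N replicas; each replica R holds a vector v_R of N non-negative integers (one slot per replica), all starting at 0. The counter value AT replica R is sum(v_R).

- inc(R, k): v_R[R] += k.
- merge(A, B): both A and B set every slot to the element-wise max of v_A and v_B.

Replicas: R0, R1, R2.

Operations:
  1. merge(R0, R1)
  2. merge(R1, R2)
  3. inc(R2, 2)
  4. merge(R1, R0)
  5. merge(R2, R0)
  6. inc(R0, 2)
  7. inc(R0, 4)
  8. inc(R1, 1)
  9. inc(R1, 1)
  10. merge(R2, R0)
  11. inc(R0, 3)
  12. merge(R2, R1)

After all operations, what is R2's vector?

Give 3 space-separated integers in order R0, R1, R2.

Answer: 6 2 2

Derivation:
Op 1: merge R0<->R1 -> R0=(0,0,0) R1=(0,0,0)
Op 2: merge R1<->R2 -> R1=(0,0,0) R2=(0,0,0)
Op 3: inc R2 by 2 -> R2=(0,0,2) value=2
Op 4: merge R1<->R0 -> R1=(0,0,0) R0=(0,0,0)
Op 5: merge R2<->R0 -> R2=(0,0,2) R0=(0,0,2)
Op 6: inc R0 by 2 -> R0=(2,0,2) value=4
Op 7: inc R0 by 4 -> R0=(6,0,2) value=8
Op 8: inc R1 by 1 -> R1=(0,1,0) value=1
Op 9: inc R1 by 1 -> R1=(0,2,0) value=2
Op 10: merge R2<->R0 -> R2=(6,0,2) R0=(6,0,2)
Op 11: inc R0 by 3 -> R0=(9,0,2) value=11
Op 12: merge R2<->R1 -> R2=(6,2,2) R1=(6,2,2)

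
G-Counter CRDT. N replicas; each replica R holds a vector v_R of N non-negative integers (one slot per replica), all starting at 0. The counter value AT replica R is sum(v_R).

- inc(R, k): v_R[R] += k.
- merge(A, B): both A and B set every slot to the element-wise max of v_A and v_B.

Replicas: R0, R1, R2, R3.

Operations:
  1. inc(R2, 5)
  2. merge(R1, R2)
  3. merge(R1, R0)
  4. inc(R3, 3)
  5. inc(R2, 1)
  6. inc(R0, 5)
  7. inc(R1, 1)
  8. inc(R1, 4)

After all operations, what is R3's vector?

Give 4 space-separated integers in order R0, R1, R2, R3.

Op 1: inc R2 by 5 -> R2=(0,0,5,0) value=5
Op 2: merge R1<->R2 -> R1=(0,0,5,0) R2=(0,0,5,0)
Op 3: merge R1<->R0 -> R1=(0,0,5,0) R0=(0,0,5,0)
Op 4: inc R3 by 3 -> R3=(0,0,0,3) value=3
Op 5: inc R2 by 1 -> R2=(0,0,6,0) value=6
Op 6: inc R0 by 5 -> R0=(5,0,5,0) value=10
Op 7: inc R1 by 1 -> R1=(0,1,5,0) value=6
Op 8: inc R1 by 4 -> R1=(0,5,5,0) value=10

Answer: 0 0 0 3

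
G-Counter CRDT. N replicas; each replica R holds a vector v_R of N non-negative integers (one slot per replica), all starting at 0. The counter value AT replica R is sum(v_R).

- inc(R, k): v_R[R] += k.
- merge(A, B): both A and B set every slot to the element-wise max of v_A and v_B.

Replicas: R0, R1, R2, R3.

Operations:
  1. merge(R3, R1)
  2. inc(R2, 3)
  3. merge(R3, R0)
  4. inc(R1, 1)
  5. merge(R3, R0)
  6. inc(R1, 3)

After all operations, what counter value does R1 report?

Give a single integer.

Answer: 4

Derivation:
Op 1: merge R3<->R1 -> R3=(0,0,0,0) R1=(0,0,0,0)
Op 2: inc R2 by 3 -> R2=(0,0,3,0) value=3
Op 3: merge R3<->R0 -> R3=(0,0,0,0) R0=(0,0,0,0)
Op 4: inc R1 by 1 -> R1=(0,1,0,0) value=1
Op 5: merge R3<->R0 -> R3=(0,0,0,0) R0=(0,0,0,0)
Op 6: inc R1 by 3 -> R1=(0,4,0,0) value=4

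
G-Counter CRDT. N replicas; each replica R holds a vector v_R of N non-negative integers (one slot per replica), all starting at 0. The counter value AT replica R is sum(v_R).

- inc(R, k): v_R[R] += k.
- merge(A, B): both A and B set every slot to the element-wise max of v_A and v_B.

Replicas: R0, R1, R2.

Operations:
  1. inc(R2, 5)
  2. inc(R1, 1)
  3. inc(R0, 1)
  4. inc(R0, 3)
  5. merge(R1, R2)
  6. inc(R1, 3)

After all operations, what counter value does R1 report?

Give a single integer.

Answer: 9

Derivation:
Op 1: inc R2 by 5 -> R2=(0,0,5) value=5
Op 2: inc R1 by 1 -> R1=(0,1,0) value=1
Op 3: inc R0 by 1 -> R0=(1,0,0) value=1
Op 4: inc R0 by 3 -> R0=(4,0,0) value=4
Op 5: merge R1<->R2 -> R1=(0,1,5) R2=(0,1,5)
Op 6: inc R1 by 3 -> R1=(0,4,5) value=9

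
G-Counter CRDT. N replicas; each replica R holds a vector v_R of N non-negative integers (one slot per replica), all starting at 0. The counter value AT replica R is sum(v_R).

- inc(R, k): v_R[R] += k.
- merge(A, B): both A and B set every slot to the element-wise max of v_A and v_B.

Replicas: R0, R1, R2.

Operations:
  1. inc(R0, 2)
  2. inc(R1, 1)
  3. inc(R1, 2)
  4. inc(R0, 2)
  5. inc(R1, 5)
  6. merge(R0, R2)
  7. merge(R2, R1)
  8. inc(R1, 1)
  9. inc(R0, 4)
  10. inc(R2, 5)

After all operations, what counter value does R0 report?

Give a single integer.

Answer: 8

Derivation:
Op 1: inc R0 by 2 -> R0=(2,0,0) value=2
Op 2: inc R1 by 1 -> R1=(0,1,0) value=1
Op 3: inc R1 by 2 -> R1=(0,3,0) value=3
Op 4: inc R0 by 2 -> R0=(4,0,0) value=4
Op 5: inc R1 by 5 -> R1=(0,8,0) value=8
Op 6: merge R0<->R2 -> R0=(4,0,0) R2=(4,0,0)
Op 7: merge R2<->R1 -> R2=(4,8,0) R1=(4,8,0)
Op 8: inc R1 by 1 -> R1=(4,9,0) value=13
Op 9: inc R0 by 4 -> R0=(8,0,0) value=8
Op 10: inc R2 by 5 -> R2=(4,8,5) value=17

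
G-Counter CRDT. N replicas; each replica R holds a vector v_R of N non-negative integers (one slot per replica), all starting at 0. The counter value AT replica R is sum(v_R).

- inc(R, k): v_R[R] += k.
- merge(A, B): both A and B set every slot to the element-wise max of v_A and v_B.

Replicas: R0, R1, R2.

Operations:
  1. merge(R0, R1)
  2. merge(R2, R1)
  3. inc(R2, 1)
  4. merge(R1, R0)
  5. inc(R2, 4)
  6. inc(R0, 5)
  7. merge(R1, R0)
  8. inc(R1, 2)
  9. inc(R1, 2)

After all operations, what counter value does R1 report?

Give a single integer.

Answer: 9

Derivation:
Op 1: merge R0<->R1 -> R0=(0,0,0) R1=(0,0,0)
Op 2: merge R2<->R1 -> R2=(0,0,0) R1=(0,0,0)
Op 3: inc R2 by 1 -> R2=(0,0,1) value=1
Op 4: merge R1<->R0 -> R1=(0,0,0) R0=(0,0,0)
Op 5: inc R2 by 4 -> R2=(0,0,5) value=5
Op 6: inc R0 by 5 -> R0=(5,0,0) value=5
Op 7: merge R1<->R0 -> R1=(5,0,0) R0=(5,0,0)
Op 8: inc R1 by 2 -> R1=(5,2,0) value=7
Op 9: inc R1 by 2 -> R1=(5,4,0) value=9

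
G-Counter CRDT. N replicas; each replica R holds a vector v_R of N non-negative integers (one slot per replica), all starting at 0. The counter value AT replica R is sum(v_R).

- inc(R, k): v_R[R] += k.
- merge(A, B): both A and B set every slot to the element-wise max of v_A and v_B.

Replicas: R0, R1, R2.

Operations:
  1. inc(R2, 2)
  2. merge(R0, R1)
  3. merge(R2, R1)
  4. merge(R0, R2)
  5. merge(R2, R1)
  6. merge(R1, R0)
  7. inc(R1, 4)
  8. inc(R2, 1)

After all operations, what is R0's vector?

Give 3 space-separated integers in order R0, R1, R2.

Op 1: inc R2 by 2 -> R2=(0,0,2) value=2
Op 2: merge R0<->R1 -> R0=(0,0,0) R1=(0,0,0)
Op 3: merge R2<->R1 -> R2=(0,0,2) R1=(0,0,2)
Op 4: merge R0<->R2 -> R0=(0,0,2) R2=(0,0,2)
Op 5: merge R2<->R1 -> R2=(0,0,2) R1=(0,0,2)
Op 6: merge R1<->R0 -> R1=(0,0,2) R0=(0,0,2)
Op 7: inc R1 by 4 -> R1=(0,4,2) value=6
Op 8: inc R2 by 1 -> R2=(0,0,3) value=3

Answer: 0 0 2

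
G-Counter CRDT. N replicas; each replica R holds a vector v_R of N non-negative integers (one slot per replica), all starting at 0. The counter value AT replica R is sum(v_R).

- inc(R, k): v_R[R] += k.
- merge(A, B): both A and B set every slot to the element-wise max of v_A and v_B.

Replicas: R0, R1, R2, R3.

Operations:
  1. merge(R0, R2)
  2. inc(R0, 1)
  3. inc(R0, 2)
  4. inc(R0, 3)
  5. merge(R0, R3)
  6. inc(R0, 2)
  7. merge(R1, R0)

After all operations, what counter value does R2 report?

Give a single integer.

Op 1: merge R0<->R2 -> R0=(0,0,0,0) R2=(0,0,0,0)
Op 2: inc R0 by 1 -> R0=(1,0,0,0) value=1
Op 3: inc R0 by 2 -> R0=(3,0,0,0) value=3
Op 4: inc R0 by 3 -> R0=(6,0,0,0) value=6
Op 5: merge R0<->R3 -> R0=(6,0,0,0) R3=(6,0,0,0)
Op 6: inc R0 by 2 -> R0=(8,0,0,0) value=8
Op 7: merge R1<->R0 -> R1=(8,0,0,0) R0=(8,0,0,0)

Answer: 0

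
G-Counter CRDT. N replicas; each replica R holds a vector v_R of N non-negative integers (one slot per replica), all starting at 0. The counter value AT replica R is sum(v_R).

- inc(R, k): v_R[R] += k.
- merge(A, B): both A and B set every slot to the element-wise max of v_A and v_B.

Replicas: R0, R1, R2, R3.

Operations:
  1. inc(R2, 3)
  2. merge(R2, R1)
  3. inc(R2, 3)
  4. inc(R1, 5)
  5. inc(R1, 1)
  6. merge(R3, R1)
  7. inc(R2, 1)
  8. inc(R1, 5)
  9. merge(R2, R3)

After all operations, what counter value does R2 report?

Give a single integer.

Answer: 13

Derivation:
Op 1: inc R2 by 3 -> R2=(0,0,3,0) value=3
Op 2: merge R2<->R1 -> R2=(0,0,3,0) R1=(0,0,3,0)
Op 3: inc R2 by 3 -> R2=(0,0,6,0) value=6
Op 4: inc R1 by 5 -> R1=(0,5,3,0) value=8
Op 5: inc R1 by 1 -> R1=(0,6,3,0) value=9
Op 6: merge R3<->R1 -> R3=(0,6,3,0) R1=(0,6,3,0)
Op 7: inc R2 by 1 -> R2=(0,0,7,0) value=7
Op 8: inc R1 by 5 -> R1=(0,11,3,0) value=14
Op 9: merge R2<->R3 -> R2=(0,6,7,0) R3=(0,6,7,0)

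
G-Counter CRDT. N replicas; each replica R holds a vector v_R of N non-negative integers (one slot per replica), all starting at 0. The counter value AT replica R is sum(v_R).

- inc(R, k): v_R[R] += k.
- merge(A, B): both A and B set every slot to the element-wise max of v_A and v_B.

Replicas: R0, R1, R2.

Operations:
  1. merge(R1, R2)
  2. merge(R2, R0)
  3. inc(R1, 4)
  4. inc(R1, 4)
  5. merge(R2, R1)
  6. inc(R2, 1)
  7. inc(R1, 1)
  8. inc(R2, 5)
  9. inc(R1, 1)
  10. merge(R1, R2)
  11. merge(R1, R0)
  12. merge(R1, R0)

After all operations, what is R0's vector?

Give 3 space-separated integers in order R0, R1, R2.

Answer: 0 10 6

Derivation:
Op 1: merge R1<->R2 -> R1=(0,0,0) R2=(0,0,0)
Op 2: merge R2<->R0 -> R2=(0,0,0) R0=(0,0,0)
Op 3: inc R1 by 4 -> R1=(0,4,0) value=4
Op 4: inc R1 by 4 -> R1=(0,8,0) value=8
Op 5: merge R2<->R1 -> R2=(0,8,0) R1=(0,8,0)
Op 6: inc R2 by 1 -> R2=(0,8,1) value=9
Op 7: inc R1 by 1 -> R1=(0,9,0) value=9
Op 8: inc R2 by 5 -> R2=(0,8,6) value=14
Op 9: inc R1 by 1 -> R1=(0,10,0) value=10
Op 10: merge R1<->R2 -> R1=(0,10,6) R2=(0,10,6)
Op 11: merge R1<->R0 -> R1=(0,10,6) R0=(0,10,6)
Op 12: merge R1<->R0 -> R1=(0,10,6) R0=(0,10,6)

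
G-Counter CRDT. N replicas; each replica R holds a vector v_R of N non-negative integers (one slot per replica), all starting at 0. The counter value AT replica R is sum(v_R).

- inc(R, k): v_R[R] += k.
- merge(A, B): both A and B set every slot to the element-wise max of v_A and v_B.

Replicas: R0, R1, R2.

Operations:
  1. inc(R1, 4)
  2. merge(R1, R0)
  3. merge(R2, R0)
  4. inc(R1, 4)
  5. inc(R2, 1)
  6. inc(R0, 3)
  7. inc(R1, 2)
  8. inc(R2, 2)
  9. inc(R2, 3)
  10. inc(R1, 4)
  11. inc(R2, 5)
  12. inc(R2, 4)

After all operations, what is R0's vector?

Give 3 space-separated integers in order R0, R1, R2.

Op 1: inc R1 by 4 -> R1=(0,4,0) value=4
Op 2: merge R1<->R0 -> R1=(0,4,0) R0=(0,4,0)
Op 3: merge R2<->R0 -> R2=(0,4,0) R0=(0,4,0)
Op 4: inc R1 by 4 -> R1=(0,8,0) value=8
Op 5: inc R2 by 1 -> R2=(0,4,1) value=5
Op 6: inc R0 by 3 -> R0=(3,4,0) value=7
Op 7: inc R1 by 2 -> R1=(0,10,0) value=10
Op 8: inc R2 by 2 -> R2=(0,4,3) value=7
Op 9: inc R2 by 3 -> R2=(0,4,6) value=10
Op 10: inc R1 by 4 -> R1=(0,14,0) value=14
Op 11: inc R2 by 5 -> R2=(0,4,11) value=15
Op 12: inc R2 by 4 -> R2=(0,4,15) value=19

Answer: 3 4 0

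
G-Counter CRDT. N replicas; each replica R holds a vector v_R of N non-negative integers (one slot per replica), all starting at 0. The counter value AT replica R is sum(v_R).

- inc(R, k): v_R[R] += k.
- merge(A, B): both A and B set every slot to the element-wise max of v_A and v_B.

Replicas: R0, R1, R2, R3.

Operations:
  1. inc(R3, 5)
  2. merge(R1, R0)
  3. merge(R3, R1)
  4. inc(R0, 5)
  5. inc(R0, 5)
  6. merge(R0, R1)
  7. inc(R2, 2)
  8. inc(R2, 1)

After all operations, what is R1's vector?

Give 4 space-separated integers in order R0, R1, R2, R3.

Op 1: inc R3 by 5 -> R3=(0,0,0,5) value=5
Op 2: merge R1<->R0 -> R1=(0,0,0,0) R0=(0,0,0,0)
Op 3: merge R3<->R1 -> R3=(0,0,0,5) R1=(0,0,0,5)
Op 4: inc R0 by 5 -> R0=(5,0,0,0) value=5
Op 5: inc R0 by 5 -> R0=(10,0,0,0) value=10
Op 6: merge R0<->R1 -> R0=(10,0,0,5) R1=(10,0,0,5)
Op 7: inc R2 by 2 -> R2=(0,0,2,0) value=2
Op 8: inc R2 by 1 -> R2=(0,0,3,0) value=3

Answer: 10 0 0 5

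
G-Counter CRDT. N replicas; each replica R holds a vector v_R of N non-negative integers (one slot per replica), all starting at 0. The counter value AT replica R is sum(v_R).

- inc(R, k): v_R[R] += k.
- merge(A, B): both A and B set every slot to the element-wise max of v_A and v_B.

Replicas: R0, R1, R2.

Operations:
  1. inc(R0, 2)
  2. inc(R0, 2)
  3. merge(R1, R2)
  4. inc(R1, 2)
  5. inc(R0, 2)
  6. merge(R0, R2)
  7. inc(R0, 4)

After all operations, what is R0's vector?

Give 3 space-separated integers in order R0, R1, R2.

Op 1: inc R0 by 2 -> R0=(2,0,0) value=2
Op 2: inc R0 by 2 -> R0=(4,0,0) value=4
Op 3: merge R1<->R2 -> R1=(0,0,0) R2=(0,0,0)
Op 4: inc R1 by 2 -> R1=(0,2,0) value=2
Op 5: inc R0 by 2 -> R0=(6,0,0) value=6
Op 6: merge R0<->R2 -> R0=(6,0,0) R2=(6,0,0)
Op 7: inc R0 by 4 -> R0=(10,0,0) value=10

Answer: 10 0 0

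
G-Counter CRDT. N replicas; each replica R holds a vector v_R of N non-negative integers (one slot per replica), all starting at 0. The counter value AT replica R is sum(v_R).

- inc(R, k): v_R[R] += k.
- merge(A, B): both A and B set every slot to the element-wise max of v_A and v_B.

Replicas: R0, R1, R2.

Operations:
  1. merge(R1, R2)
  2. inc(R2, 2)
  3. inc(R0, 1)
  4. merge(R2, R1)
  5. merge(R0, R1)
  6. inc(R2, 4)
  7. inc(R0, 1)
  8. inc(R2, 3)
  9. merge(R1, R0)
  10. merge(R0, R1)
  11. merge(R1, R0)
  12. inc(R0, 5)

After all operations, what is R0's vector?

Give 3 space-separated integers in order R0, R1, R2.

Op 1: merge R1<->R2 -> R1=(0,0,0) R2=(0,0,0)
Op 2: inc R2 by 2 -> R2=(0,0,2) value=2
Op 3: inc R0 by 1 -> R0=(1,0,0) value=1
Op 4: merge R2<->R1 -> R2=(0,0,2) R1=(0,0,2)
Op 5: merge R0<->R1 -> R0=(1,0,2) R1=(1,0,2)
Op 6: inc R2 by 4 -> R2=(0,0,6) value=6
Op 7: inc R0 by 1 -> R0=(2,0,2) value=4
Op 8: inc R2 by 3 -> R2=(0,0,9) value=9
Op 9: merge R1<->R0 -> R1=(2,0,2) R0=(2,0,2)
Op 10: merge R0<->R1 -> R0=(2,0,2) R1=(2,0,2)
Op 11: merge R1<->R0 -> R1=(2,0,2) R0=(2,0,2)
Op 12: inc R0 by 5 -> R0=(7,0,2) value=9

Answer: 7 0 2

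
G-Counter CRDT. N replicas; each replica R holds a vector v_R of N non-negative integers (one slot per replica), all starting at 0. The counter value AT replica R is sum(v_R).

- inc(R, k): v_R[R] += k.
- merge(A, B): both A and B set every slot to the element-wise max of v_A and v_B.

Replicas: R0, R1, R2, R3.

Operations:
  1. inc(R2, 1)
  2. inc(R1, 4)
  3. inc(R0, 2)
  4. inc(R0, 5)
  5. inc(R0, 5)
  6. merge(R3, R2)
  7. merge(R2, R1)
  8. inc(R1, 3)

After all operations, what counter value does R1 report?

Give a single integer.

Op 1: inc R2 by 1 -> R2=(0,0,1,0) value=1
Op 2: inc R1 by 4 -> R1=(0,4,0,0) value=4
Op 3: inc R0 by 2 -> R0=(2,0,0,0) value=2
Op 4: inc R0 by 5 -> R0=(7,0,0,0) value=7
Op 5: inc R0 by 5 -> R0=(12,0,0,0) value=12
Op 6: merge R3<->R2 -> R3=(0,0,1,0) R2=(0,0,1,0)
Op 7: merge R2<->R1 -> R2=(0,4,1,0) R1=(0,4,1,0)
Op 8: inc R1 by 3 -> R1=(0,7,1,0) value=8

Answer: 8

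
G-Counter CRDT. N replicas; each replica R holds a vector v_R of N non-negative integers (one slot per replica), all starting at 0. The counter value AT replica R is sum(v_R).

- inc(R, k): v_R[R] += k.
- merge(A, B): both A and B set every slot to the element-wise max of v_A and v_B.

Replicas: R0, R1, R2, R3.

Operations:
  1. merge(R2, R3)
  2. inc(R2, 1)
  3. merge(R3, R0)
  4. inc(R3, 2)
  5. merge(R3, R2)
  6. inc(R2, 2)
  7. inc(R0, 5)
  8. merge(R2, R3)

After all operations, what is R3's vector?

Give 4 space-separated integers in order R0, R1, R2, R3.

Answer: 0 0 3 2

Derivation:
Op 1: merge R2<->R3 -> R2=(0,0,0,0) R3=(0,0,0,0)
Op 2: inc R2 by 1 -> R2=(0,0,1,0) value=1
Op 3: merge R3<->R0 -> R3=(0,0,0,0) R0=(0,0,0,0)
Op 4: inc R3 by 2 -> R3=(0,0,0,2) value=2
Op 5: merge R3<->R2 -> R3=(0,0,1,2) R2=(0,0,1,2)
Op 6: inc R2 by 2 -> R2=(0,0,3,2) value=5
Op 7: inc R0 by 5 -> R0=(5,0,0,0) value=5
Op 8: merge R2<->R3 -> R2=(0,0,3,2) R3=(0,0,3,2)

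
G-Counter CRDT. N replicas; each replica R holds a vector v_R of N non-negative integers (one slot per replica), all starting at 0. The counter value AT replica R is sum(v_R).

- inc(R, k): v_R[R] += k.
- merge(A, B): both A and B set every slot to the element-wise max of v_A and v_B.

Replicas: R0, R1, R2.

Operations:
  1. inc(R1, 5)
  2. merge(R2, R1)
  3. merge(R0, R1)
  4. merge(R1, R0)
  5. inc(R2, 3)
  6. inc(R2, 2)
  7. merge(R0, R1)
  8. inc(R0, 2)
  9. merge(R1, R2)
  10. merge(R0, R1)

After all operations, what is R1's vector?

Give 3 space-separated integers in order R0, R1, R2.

Answer: 2 5 5

Derivation:
Op 1: inc R1 by 5 -> R1=(0,5,0) value=5
Op 2: merge R2<->R1 -> R2=(0,5,0) R1=(0,5,0)
Op 3: merge R0<->R1 -> R0=(0,5,0) R1=(0,5,0)
Op 4: merge R1<->R0 -> R1=(0,5,0) R0=(0,5,0)
Op 5: inc R2 by 3 -> R2=(0,5,3) value=8
Op 6: inc R2 by 2 -> R2=(0,5,5) value=10
Op 7: merge R0<->R1 -> R0=(0,5,0) R1=(0,5,0)
Op 8: inc R0 by 2 -> R0=(2,5,0) value=7
Op 9: merge R1<->R2 -> R1=(0,5,5) R2=(0,5,5)
Op 10: merge R0<->R1 -> R0=(2,5,5) R1=(2,5,5)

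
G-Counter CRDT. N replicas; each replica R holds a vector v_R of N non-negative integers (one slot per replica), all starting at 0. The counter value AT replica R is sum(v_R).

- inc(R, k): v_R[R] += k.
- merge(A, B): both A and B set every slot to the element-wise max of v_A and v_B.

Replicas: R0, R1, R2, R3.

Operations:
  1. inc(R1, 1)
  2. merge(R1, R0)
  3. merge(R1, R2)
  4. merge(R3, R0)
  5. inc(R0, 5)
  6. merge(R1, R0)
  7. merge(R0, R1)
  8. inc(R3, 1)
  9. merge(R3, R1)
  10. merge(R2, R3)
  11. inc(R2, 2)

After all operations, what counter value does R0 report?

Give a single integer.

Answer: 6

Derivation:
Op 1: inc R1 by 1 -> R1=(0,1,0,0) value=1
Op 2: merge R1<->R0 -> R1=(0,1,0,0) R0=(0,1,0,0)
Op 3: merge R1<->R2 -> R1=(0,1,0,0) R2=(0,1,0,0)
Op 4: merge R3<->R0 -> R3=(0,1,0,0) R0=(0,1,0,0)
Op 5: inc R0 by 5 -> R0=(5,1,0,0) value=6
Op 6: merge R1<->R0 -> R1=(5,1,0,0) R0=(5,1,0,0)
Op 7: merge R0<->R1 -> R0=(5,1,0,0) R1=(5,1,0,0)
Op 8: inc R3 by 1 -> R3=(0,1,0,1) value=2
Op 9: merge R3<->R1 -> R3=(5,1,0,1) R1=(5,1,0,1)
Op 10: merge R2<->R3 -> R2=(5,1,0,1) R3=(5,1,0,1)
Op 11: inc R2 by 2 -> R2=(5,1,2,1) value=9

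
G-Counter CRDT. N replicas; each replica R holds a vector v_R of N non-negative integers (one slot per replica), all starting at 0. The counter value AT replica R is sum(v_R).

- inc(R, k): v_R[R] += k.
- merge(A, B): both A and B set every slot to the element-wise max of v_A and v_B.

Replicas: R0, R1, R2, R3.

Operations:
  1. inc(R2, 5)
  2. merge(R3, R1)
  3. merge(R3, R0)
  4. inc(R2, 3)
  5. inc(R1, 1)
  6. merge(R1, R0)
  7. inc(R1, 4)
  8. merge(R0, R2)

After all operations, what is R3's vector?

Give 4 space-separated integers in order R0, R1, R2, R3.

Op 1: inc R2 by 5 -> R2=(0,0,5,0) value=5
Op 2: merge R3<->R1 -> R3=(0,0,0,0) R1=(0,0,0,0)
Op 3: merge R3<->R0 -> R3=(0,0,0,0) R0=(0,0,0,0)
Op 4: inc R2 by 3 -> R2=(0,0,8,0) value=8
Op 5: inc R1 by 1 -> R1=(0,1,0,0) value=1
Op 6: merge R1<->R0 -> R1=(0,1,0,0) R0=(0,1,0,0)
Op 7: inc R1 by 4 -> R1=(0,5,0,0) value=5
Op 8: merge R0<->R2 -> R0=(0,1,8,0) R2=(0,1,8,0)

Answer: 0 0 0 0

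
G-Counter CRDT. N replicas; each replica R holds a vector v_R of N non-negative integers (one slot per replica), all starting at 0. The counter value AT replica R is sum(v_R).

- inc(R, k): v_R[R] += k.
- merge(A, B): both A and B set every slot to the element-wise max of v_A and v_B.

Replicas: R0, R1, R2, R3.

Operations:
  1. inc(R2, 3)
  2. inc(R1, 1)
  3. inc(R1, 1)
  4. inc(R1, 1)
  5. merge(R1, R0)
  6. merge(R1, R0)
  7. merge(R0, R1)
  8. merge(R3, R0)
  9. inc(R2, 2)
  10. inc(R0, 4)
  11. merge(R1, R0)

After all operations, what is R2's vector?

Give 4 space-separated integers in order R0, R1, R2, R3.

Op 1: inc R2 by 3 -> R2=(0,0,3,0) value=3
Op 2: inc R1 by 1 -> R1=(0,1,0,0) value=1
Op 3: inc R1 by 1 -> R1=(0,2,0,0) value=2
Op 4: inc R1 by 1 -> R1=(0,3,0,0) value=3
Op 5: merge R1<->R0 -> R1=(0,3,0,0) R0=(0,3,0,0)
Op 6: merge R1<->R0 -> R1=(0,3,0,0) R0=(0,3,0,0)
Op 7: merge R0<->R1 -> R0=(0,3,0,0) R1=(0,3,0,0)
Op 8: merge R3<->R0 -> R3=(0,3,0,0) R0=(0,3,0,0)
Op 9: inc R2 by 2 -> R2=(0,0,5,0) value=5
Op 10: inc R0 by 4 -> R0=(4,3,0,0) value=7
Op 11: merge R1<->R0 -> R1=(4,3,0,0) R0=(4,3,0,0)

Answer: 0 0 5 0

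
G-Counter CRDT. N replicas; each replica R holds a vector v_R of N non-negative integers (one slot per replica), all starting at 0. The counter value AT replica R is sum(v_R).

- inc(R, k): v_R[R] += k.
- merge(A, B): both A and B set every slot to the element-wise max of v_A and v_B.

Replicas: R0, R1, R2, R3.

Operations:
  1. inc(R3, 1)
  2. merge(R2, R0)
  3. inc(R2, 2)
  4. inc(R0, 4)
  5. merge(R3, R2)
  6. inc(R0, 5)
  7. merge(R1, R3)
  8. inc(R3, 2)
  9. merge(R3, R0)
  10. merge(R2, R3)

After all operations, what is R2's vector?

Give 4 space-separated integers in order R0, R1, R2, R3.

Op 1: inc R3 by 1 -> R3=(0,0,0,1) value=1
Op 2: merge R2<->R0 -> R2=(0,0,0,0) R0=(0,0,0,0)
Op 3: inc R2 by 2 -> R2=(0,0,2,0) value=2
Op 4: inc R0 by 4 -> R0=(4,0,0,0) value=4
Op 5: merge R3<->R2 -> R3=(0,0,2,1) R2=(0,0,2,1)
Op 6: inc R0 by 5 -> R0=(9,0,0,0) value=9
Op 7: merge R1<->R3 -> R1=(0,0,2,1) R3=(0,0,2,1)
Op 8: inc R3 by 2 -> R3=(0,0,2,3) value=5
Op 9: merge R3<->R0 -> R3=(9,0,2,3) R0=(9,0,2,3)
Op 10: merge R2<->R3 -> R2=(9,0,2,3) R3=(9,0,2,3)

Answer: 9 0 2 3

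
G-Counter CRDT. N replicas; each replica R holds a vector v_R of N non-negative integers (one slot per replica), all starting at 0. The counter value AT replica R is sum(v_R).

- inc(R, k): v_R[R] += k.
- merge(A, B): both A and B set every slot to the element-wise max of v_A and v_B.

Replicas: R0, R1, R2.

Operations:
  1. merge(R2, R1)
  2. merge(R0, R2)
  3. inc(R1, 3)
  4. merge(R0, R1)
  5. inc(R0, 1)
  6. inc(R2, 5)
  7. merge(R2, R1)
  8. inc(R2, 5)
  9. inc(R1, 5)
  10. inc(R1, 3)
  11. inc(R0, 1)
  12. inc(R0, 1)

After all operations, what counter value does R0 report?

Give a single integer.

Op 1: merge R2<->R1 -> R2=(0,0,0) R1=(0,0,0)
Op 2: merge R0<->R2 -> R0=(0,0,0) R2=(0,0,0)
Op 3: inc R1 by 3 -> R1=(0,3,0) value=3
Op 4: merge R0<->R1 -> R0=(0,3,0) R1=(0,3,0)
Op 5: inc R0 by 1 -> R0=(1,3,0) value=4
Op 6: inc R2 by 5 -> R2=(0,0,5) value=5
Op 7: merge R2<->R1 -> R2=(0,3,5) R1=(0,3,5)
Op 8: inc R2 by 5 -> R2=(0,3,10) value=13
Op 9: inc R1 by 5 -> R1=(0,8,5) value=13
Op 10: inc R1 by 3 -> R1=(0,11,5) value=16
Op 11: inc R0 by 1 -> R0=(2,3,0) value=5
Op 12: inc R0 by 1 -> R0=(3,3,0) value=6

Answer: 6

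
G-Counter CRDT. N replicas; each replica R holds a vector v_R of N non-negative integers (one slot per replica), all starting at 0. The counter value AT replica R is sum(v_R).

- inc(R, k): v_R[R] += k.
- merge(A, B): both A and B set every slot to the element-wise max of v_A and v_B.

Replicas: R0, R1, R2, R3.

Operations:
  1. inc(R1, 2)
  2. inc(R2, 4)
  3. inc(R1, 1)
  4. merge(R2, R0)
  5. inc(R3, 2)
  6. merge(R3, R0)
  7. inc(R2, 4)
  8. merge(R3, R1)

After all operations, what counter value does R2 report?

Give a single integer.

Op 1: inc R1 by 2 -> R1=(0,2,0,0) value=2
Op 2: inc R2 by 4 -> R2=(0,0,4,0) value=4
Op 3: inc R1 by 1 -> R1=(0,3,0,0) value=3
Op 4: merge R2<->R0 -> R2=(0,0,4,0) R0=(0,0,4,0)
Op 5: inc R3 by 2 -> R3=(0,0,0,2) value=2
Op 6: merge R3<->R0 -> R3=(0,0,4,2) R0=(0,0,4,2)
Op 7: inc R2 by 4 -> R2=(0,0,8,0) value=8
Op 8: merge R3<->R1 -> R3=(0,3,4,2) R1=(0,3,4,2)

Answer: 8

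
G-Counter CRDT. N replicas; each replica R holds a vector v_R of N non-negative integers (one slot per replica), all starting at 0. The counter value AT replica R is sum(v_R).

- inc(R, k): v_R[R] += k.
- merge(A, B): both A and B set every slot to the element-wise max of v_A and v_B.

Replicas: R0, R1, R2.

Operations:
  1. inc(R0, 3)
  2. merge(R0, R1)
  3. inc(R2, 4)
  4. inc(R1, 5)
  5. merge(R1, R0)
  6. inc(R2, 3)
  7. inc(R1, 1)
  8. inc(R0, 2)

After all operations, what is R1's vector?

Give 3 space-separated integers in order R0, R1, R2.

Op 1: inc R0 by 3 -> R0=(3,0,0) value=3
Op 2: merge R0<->R1 -> R0=(3,0,0) R1=(3,0,0)
Op 3: inc R2 by 4 -> R2=(0,0,4) value=4
Op 4: inc R1 by 5 -> R1=(3,5,0) value=8
Op 5: merge R1<->R0 -> R1=(3,5,0) R0=(3,5,0)
Op 6: inc R2 by 3 -> R2=(0,0,7) value=7
Op 7: inc R1 by 1 -> R1=(3,6,0) value=9
Op 8: inc R0 by 2 -> R0=(5,5,0) value=10

Answer: 3 6 0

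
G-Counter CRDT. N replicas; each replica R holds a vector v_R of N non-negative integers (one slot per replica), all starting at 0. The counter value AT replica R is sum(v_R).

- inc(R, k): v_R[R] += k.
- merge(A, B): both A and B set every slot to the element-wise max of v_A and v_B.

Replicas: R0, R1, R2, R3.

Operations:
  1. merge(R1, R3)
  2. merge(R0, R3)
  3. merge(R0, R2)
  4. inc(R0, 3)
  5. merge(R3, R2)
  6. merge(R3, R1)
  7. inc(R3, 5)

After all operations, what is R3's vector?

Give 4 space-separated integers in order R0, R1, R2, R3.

Answer: 0 0 0 5

Derivation:
Op 1: merge R1<->R3 -> R1=(0,0,0,0) R3=(0,0,0,0)
Op 2: merge R0<->R3 -> R0=(0,0,0,0) R3=(0,0,0,0)
Op 3: merge R0<->R2 -> R0=(0,0,0,0) R2=(0,0,0,0)
Op 4: inc R0 by 3 -> R0=(3,0,0,0) value=3
Op 5: merge R3<->R2 -> R3=(0,0,0,0) R2=(0,0,0,0)
Op 6: merge R3<->R1 -> R3=(0,0,0,0) R1=(0,0,0,0)
Op 7: inc R3 by 5 -> R3=(0,0,0,5) value=5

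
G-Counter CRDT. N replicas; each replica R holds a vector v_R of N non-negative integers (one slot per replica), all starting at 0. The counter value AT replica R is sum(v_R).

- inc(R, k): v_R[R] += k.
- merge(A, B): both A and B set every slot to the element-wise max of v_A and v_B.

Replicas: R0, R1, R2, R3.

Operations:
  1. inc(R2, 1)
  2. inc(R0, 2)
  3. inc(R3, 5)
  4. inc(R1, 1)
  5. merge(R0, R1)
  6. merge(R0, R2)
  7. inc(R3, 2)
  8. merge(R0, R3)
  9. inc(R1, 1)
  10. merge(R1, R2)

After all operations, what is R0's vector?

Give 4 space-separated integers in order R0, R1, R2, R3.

Op 1: inc R2 by 1 -> R2=(0,0,1,0) value=1
Op 2: inc R0 by 2 -> R0=(2,0,0,0) value=2
Op 3: inc R3 by 5 -> R3=(0,0,0,5) value=5
Op 4: inc R1 by 1 -> R1=(0,1,0,0) value=1
Op 5: merge R0<->R1 -> R0=(2,1,0,0) R1=(2,1,0,0)
Op 6: merge R0<->R2 -> R0=(2,1,1,0) R2=(2,1,1,0)
Op 7: inc R3 by 2 -> R3=(0,0,0,7) value=7
Op 8: merge R0<->R3 -> R0=(2,1,1,7) R3=(2,1,1,7)
Op 9: inc R1 by 1 -> R1=(2,2,0,0) value=4
Op 10: merge R1<->R2 -> R1=(2,2,1,0) R2=(2,2,1,0)

Answer: 2 1 1 7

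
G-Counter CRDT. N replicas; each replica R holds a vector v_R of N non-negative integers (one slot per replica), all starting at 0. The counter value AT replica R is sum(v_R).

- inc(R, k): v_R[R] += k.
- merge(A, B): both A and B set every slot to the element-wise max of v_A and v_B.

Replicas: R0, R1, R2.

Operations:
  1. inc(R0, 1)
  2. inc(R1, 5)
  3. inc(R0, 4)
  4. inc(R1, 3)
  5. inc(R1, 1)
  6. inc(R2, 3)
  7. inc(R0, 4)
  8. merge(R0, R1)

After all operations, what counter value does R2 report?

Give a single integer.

Answer: 3

Derivation:
Op 1: inc R0 by 1 -> R0=(1,0,0) value=1
Op 2: inc R1 by 5 -> R1=(0,5,0) value=5
Op 3: inc R0 by 4 -> R0=(5,0,0) value=5
Op 4: inc R1 by 3 -> R1=(0,8,0) value=8
Op 5: inc R1 by 1 -> R1=(0,9,0) value=9
Op 6: inc R2 by 3 -> R2=(0,0,3) value=3
Op 7: inc R0 by 4 -> R0=(9,0,0) value=9
Op 8: merge R0<->R1 -> R0=(9,9,0) R1=(9,9,0)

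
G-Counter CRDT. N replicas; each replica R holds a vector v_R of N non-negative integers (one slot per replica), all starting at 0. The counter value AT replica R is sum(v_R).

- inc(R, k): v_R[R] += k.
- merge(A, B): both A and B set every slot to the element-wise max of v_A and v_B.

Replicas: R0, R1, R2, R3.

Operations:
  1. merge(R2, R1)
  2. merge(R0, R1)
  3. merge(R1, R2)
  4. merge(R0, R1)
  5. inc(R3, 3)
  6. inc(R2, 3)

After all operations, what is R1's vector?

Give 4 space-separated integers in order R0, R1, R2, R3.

Answer: 0 0 0 0

Derivation:
Op 1: merge R2<->R1 -> R2=(0,0,0,0) R1=(0,0,0,0)
Op 2: merge R0<->R1 -> R0=(0,0,0,0) R1=(0,0,0,0)
Op 3: merge R1<->R2 -> R1=(0,0,0,0) R2=(0,0,0,0)
Op 4: merge R0<->R1 -> R0=(0,0,0,0) R1=(0,0,0,0)
Op 5: inc R3 by 3 -> R3=(0,0,0,3) value=3
Op 6: inc R2 by 3 -> R2=(0,0,3,0) value=3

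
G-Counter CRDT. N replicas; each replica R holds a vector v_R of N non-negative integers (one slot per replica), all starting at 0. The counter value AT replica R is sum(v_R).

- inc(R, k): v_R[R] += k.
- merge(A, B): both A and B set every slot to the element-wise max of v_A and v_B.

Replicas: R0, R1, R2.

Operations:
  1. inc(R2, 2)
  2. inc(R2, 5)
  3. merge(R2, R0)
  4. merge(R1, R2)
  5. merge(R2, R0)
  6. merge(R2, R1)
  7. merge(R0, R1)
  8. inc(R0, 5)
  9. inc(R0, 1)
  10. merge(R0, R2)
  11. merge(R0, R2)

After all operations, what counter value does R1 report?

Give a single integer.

Answer: 7

Derivation:
Op 1: inc R2 by 2 -> R2=(0,0,2) value=2
Op 2: inc R2 by 5 -> R2=(0,0,7) value=7
Op 3: merge R2<->R0 -> R2=(0,0,7) R0=(0,0,7)
Op 4: merge R1<->R2 -> R1=(0,0,7) R2=(0,0,7)
Op 5: merge R2<->R0 -> R2=(0,0,7) R0=(0,0,7)
Op 6: merge R2<->R1 -> R2=(0,0,7) R1=(0,0,7)
Op 7: merge R0<->R1 -> R0=(0,0,7) R1=(0,0,7)
Op 8: inc R0 by 5 -> R0=(5,0,7) value=12
Op 9: inc R0 by 1 -> R0=(6,0,7) value=13
Op 10: merge R0<->R2 -> R0=(6,0,7) R2=(6,0,7)
Op 11: merge R0<->R2 -> R0=(6,0,7) R2=(6,0,7)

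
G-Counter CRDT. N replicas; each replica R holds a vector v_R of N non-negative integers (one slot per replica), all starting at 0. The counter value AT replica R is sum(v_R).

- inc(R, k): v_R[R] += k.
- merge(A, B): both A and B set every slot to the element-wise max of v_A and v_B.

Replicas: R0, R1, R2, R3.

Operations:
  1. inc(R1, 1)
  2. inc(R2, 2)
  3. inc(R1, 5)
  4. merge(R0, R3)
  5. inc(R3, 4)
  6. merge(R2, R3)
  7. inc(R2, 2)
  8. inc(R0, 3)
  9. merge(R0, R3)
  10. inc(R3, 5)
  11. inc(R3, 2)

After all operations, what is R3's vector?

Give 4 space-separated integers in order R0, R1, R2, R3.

Answer: 3 0 2 11

Derivation:
Op 1: inc R1 by 1 -> R1=(0,1,0,0) value=1
Op 2: inc R2 by 2 -> R2=(0,0,2,0) value=2
Op 3: inc R1 by 5 -> R1=(0,6,0,0) value=6
Op 4: merge R0<->R3 -> R0=(0,0,0,0) R3=(0,0,0,0)
Op 5: inc R3 by 4 -> R3=(0,0,0,4) value=4
Op 6: merge R2<->R3 -> R2=(0,0,2,4) R3=(0,0,2,4)
Op 7: inc R2 by 2 -> R2=(0,0,4,4) value=8
Op 8: inc R0 by 3 -> R0=(3,0,0,0) value=3
Op 9: merge R0<->R3 -> R0=(3,0,2,4) R3=(3,0,2,4)
Op 10: inc R3 by 5 -> R3=(3,0,2,9) value=14
Op 11: inc R3 by 2 -> R3=(3,0,2,11) value=16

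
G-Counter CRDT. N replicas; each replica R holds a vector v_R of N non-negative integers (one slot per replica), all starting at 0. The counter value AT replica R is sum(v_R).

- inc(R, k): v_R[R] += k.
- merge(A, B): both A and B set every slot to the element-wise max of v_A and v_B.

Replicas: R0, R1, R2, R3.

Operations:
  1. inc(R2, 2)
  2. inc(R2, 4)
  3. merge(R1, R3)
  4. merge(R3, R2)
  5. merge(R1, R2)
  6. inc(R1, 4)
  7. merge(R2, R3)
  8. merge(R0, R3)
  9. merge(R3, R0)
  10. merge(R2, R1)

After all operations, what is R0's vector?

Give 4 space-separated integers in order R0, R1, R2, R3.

Answer: 0 0 6 0

Derivation:
Op 1: inc R2 by 2 -> R2=(0,0,2,0) value=2
Op 2: inc R2 by 4 -> R2=(0,0,6,0) value=6
Op 3: merge R1<->R3 -> R1=(0,0,0,0) R3=(0,0,0,0)
Op 4: merge R3<->R2 -> R3=(0,0,6,0) R2=(0,0,6,0)
Op 5: merge R1<->R2 -> R1=(0,0,6,0) R2=(0,0,6,0)
Op 6: inc R1 by 4 -> R1=(0,4,6,0) value=10
Op 7: merge R2<->R3 -> R2=(0,0,6,0) R3=(0,0,6,0)
Op 8: merge R0<->R3 -> R0=(0,0,6,0) R3=(0,0,6,0)
Op 9: merge R3<->R0 -> R3=(0,0,6,0) R0=(0,0,6,0)
Op 10: merge R2<->R1 -> R2=(0,4,6,0) R1=(0,4,6,0)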